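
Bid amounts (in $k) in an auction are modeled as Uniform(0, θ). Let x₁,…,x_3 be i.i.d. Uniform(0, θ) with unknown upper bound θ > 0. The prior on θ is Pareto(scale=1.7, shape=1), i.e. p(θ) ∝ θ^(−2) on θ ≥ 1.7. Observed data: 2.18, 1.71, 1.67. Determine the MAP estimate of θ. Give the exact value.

θ̂_MAP = 2.18

The Uniform(0, θ) likelihood is θ^(−n) for θ ≥ max(xᵢ), zero otherwise. Here max(xᵢ) = 2.18.
Posterior ∝ θ^(−2) · θ^(−3) = θ^(−5) on θ ≥ max(1.7, 2.18) = 2.18.
This density is strictly decreasing in θ, so the posterior mode lies at the lower boundary of the support.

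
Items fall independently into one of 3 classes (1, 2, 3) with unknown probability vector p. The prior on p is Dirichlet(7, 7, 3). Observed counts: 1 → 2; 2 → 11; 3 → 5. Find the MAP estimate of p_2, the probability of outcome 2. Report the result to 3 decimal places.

MAP estimate: 0.531

The posterior is Dirichlet(αᵢ + nᵢ) = Dirichlet(9, 18, 8).
For a Dirichlet(a₁,…,a_K) with all aᵢ > 1, the mode has j-th component (aⱼ − 1)/(Σaᵢ − K).
Here Σaᵢ = 35 and K = 3, so p_2 = (18 − 1)/(35 − 3) = 17/32 ≈ 0.531.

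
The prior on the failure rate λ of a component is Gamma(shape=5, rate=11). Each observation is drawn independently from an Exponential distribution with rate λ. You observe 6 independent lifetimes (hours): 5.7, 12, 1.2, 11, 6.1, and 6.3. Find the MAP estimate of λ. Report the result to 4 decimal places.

The Exponential(rate=λ) likelihood is ∝ λ^n e^(−λΣtᵢ). Here n = 6 and Σtᵢ = 5.7 + 12 + 1.2 + 11 + 6.1 + 6.3 = 42.3.
Posterior ∝ λ^4e^(−11λ) · λ^6e^(−42.3λ) = λ^10e^(−53.3λ), i.e. Gamma(11, 53.3).
Mode = (a−1)/b = 10/53.3 ≈ 0.1876.

λ̂_MAP = 0.1876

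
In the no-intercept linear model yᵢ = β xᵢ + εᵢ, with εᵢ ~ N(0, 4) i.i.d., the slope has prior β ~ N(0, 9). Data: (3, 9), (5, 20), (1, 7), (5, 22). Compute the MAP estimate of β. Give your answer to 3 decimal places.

log p(β | y) = −Σ(yᵢ − βxᵢ)²/(2·4) − β²/(2·9) + const.
Setting the derivative to zero: Σxᵢ(yᵢ − βxᵢ)/4 − β/9 = 0, so β = Σxᵢyᵢ / (Σxᵢ² + σ²/τ²).
Σxᵢyᵢ = 3·9 + 5·20 + 1·7 + 5·22 = 244; Σxᵢ² = 60; σ²/τ² = 4/9.
β̂_MAP = 244 / (60 + 4/9) = 244/(544/9) = 549/136 ≈ 4.037.

β̂_MAP = 4.037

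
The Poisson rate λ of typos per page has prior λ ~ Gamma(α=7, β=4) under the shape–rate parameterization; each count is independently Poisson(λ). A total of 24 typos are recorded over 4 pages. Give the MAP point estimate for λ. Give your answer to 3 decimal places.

Σxᵢ = 24, n = 4.
Posterior ∝ λ^6e^(−4λ) · λ^24e^(−4λ) = λ^30e^(−8λ), i.e. Gamma(shape=31, rate=8).
The mode of a Gamma(a, b) with a ≥ 1 (shape–rate) is (a−1)/b = 30/8 ≈ 3.750.

λ̂_MAP = 3.750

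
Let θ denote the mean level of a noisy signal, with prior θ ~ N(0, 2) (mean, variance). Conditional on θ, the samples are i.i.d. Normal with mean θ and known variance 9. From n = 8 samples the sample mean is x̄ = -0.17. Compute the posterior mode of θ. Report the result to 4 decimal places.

n = 8, x̄ = -0.17.
For a Normal prior and Normal likelihood with known variance, the posterior is Normal; its mode equals its mean, the precision-weighted average.
Prior precision 1/σ₀² = 1/2 = 0.5; data precision n/σ² = 8/9.
θ̂ = (0.5·0 + (8/9)·(-0.17)) / (0.5 + 8/9) = (-34/225)/(25/18) = -0.1088.

θ̂_MAP = -0.1088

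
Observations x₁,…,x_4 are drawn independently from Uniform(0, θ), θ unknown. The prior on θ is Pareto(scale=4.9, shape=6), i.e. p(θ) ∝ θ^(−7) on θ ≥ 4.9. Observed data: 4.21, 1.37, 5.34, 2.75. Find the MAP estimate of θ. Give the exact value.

The Uniform(0, θ) likelihood is θ^(−n) for θ ≥ max(xᵢ), zero otherwise. Here max(xᵢ) = 5.34.
Posterior ∝ θ^(−7) · θ^(−4) = θ^(−11) on θ ≥ max(4.9, 5.34) = 5.34.
This density is strictly decreasing in θ, so the posterior mode lies at the lower boundary of the support.

θ̂_MAP = 5.34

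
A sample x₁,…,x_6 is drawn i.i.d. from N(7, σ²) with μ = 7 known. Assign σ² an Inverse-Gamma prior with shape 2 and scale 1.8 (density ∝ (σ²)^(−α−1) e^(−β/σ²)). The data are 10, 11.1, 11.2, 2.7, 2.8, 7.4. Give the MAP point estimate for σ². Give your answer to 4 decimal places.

σ̂²_MAP = 6.9450

Sum of squared deviations about the known mean: SS = (10−7)² + (11.1−7)² + (11.2−7)² + (2.7−7)² + (2.8−7)² + (7.4−7)² = 79.74.
The Normal likelihood contributes (σ²)^(−n/2) exp(−SS/(2σ²)), so the posterior is Inverse-Gamma(α + n/2, β + SS/2) = Inverse-Gamma(5, 41.67).
The mode of Inverse-Gamma(a, b) is b/(a+1) = 41.67/6 ≈ 6.9450.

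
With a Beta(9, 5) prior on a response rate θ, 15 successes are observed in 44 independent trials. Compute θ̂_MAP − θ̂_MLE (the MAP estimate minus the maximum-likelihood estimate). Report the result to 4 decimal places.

Posterior is Beta(24, 34); MAP = (24−1)/(58−2) = 23/56 ≈ 0.41071.
MLE ignores the prior: θ̂_MLE = k/n = 15/44 ≈ 0.34091.
Difference = 23/56 − 15/44 = 43/616 ≈ 0.0698.

MAP − MLE = 0.0698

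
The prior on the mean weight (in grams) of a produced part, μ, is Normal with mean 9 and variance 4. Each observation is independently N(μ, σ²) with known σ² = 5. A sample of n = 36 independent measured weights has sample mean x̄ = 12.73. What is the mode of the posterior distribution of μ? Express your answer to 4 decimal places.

μ̂_MAP = 12.6048

n = 36, x̄ = 12.73.
For a Normal prior and Normal likelihood with known variance, the posterior is Normal; its mode equals its mean, the precision-weighted average.
Prior precision 1/σ₀² = 1/4 = 0.25; data precision n/σ² = 36/5 = 7.2.
μ̂ = (0.25·9 + 7.2·12.73) / (0.25 + 7.2) = 93.906/7.45 = 46953/3725 ≈ 12.6048.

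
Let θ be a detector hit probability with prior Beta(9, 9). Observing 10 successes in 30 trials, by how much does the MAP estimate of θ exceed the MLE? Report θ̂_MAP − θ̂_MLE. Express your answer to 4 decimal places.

Posterior is Beta(19, 29); MAP = (19−1)/(48−2) = 18/46 ≈ 0.39130.
MLE ignores the prior: θ̂_MLE = k/n = 10/30 ≈ 0.33333.
Difference = 18/46 − 10/30 = 4/69 ≈ 0.0580.

MAP − MLE = 0.0580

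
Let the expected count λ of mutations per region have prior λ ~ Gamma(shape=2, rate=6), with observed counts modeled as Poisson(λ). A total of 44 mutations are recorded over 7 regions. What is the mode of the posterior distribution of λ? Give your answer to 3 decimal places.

λ̂_MAP = 3.462

Σxᵢ = 44, n = 7.
Posterior ∝ λe^(−6λ) · λ^44e^(−7λ) = λ^45e^(−13λ), i.e. Gamma(shape=46, rate=13).
The mode of a Gamma(a, b) with a ≥ 1 (shape–rate) is (a−1)/b = 45/13 ≈ 3.462.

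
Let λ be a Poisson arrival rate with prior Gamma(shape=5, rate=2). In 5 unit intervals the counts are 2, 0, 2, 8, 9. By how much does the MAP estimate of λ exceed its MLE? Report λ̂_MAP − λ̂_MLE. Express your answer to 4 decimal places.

Σxᵢ = 21. Posterior is Gamma(26, 7); MAP = (26−1)/7 = 25/7 ≈ 3.57143.
MLE = x̄ = 21/5 ≈ 4.20000.
Difference = 25/7 − 21/5 = -22/35 ≈ -0.6286.

MAP − MLE = -0.6286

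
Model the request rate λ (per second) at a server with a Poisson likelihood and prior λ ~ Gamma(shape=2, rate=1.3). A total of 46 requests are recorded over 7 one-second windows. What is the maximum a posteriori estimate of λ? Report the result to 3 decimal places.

Σxᵢ = 46, n = 7.
Posterior ∝ λe^(−1.3λ) · λ^46e^(−7λ) = λ^47e^(−8.3λ), i.e. Gamma(shape=48, rate=8.3).
The mode of a Gamma(a, b) with a ≥ 1 (shape–rate) is (a−1)/b = 47/8.3 ≈ 5.663.

λ̂_MAP = 5.663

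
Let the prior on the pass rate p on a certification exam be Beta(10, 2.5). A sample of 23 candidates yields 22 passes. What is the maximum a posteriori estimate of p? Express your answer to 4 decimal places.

p̂_MAP = 0.9254

Prior: Beta(10, 2.5).
Data: 22 successes in 23 trials. The binomial likelihood contributes p^22(1−p)^1, so the posterior is Beta(10+22, 2.5+1) = Beta(32, 3.5).
For Beta(a, b) with a, b > 1 the mode is (a−1)/(a+b−2) = 31/33.5 ≈ 0.9254.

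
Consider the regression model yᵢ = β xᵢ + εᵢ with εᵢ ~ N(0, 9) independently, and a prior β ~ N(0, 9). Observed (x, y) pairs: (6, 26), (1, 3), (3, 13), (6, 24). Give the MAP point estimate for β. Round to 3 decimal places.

log p(β | y) = −Σ(yᵢ − βxᵢ)²/(2·9) − β²/(2·9) + const.
Setting the derivative to zero: Σxᵢ(yᵢ − βxᵢ)/9 − β/9 = 0, so β = Σxᵢyᵢ / (Σxᵢ² + σ²/τ²).
Σxᵢyᵢ = 6·26 + 1·3 + 3·13 + 6·24 = 342; Σxᵢ² = 82; σ²/τ² = 1.
β̂_MAP = 342 / (82 + 1) = 342/83 ≈ 4.120.

β̂_MAP = 4.120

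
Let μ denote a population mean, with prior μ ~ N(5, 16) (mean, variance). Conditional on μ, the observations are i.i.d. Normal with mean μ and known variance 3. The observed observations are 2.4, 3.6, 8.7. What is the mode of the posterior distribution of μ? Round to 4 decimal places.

μ̂_MAP = 4.9059

n = 3; x̄ = (2.4 + 3.6 + 8.7)/3 = 14.7/3 = 4.9.
For a Normal prior and Normal likelihood with known variance, the posterior is Normal; its mode equals its mean, the precision-weighted average.
Prior precision 1/σ₀² = 1/16 = 0.0625; data precision n/σ² = 3/3 = 1.
μ̂ = (0.0625·5 + 1·4.9) / (0.0625 + 1) = 5.2125/1.0625 = 417/85 ≈ 4.9059.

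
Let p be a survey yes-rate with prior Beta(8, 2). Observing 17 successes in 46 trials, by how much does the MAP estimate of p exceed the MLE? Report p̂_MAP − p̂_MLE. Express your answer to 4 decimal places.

MAP − MLE = 0.0749

Posterior is Beta(25, 31); MAP = (25−1)/(56−2) = 24/54 ≈ 0.44444.
MLE ignores the prior: p̂_MLE = k/n = 17/46 ≈ 0.36957.
Difference = 24/54 − 17/46 = 31/414 ≈ 0.0749.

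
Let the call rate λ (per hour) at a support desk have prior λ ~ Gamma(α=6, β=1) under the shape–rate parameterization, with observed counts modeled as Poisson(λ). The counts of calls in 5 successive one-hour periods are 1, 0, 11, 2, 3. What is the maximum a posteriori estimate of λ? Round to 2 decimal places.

Σxᵢ = 1+0+11+2+3 = 17, with n = 5.
Posterior ∝ λ^5e^(−1λ) · λ^17e^(−5λ) = λ^22e^(−6λ), i.e. Gamma(shape=23, rate=6).
The mode of a Gamma(a, b) with a ≥ 1 (shape–rate) is (a−1)/b = 22/6 ≈ 3.67.

λ̂_MAP = 3.67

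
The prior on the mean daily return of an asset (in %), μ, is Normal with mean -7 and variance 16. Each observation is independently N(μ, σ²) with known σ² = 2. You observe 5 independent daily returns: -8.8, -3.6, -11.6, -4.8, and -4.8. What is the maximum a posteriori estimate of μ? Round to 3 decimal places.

n = 5; x̄ = ((-8.8) + (-3.6) + (-11.6) + (-4.8) + (-4.8))/5 = -33.6/5 = -6.72.
For a Normal prior and Normal likelihood with known variance, the posterior is Normal; its mode equals its mean, the precision-weighted average.
Prior precision 1/σ₀² = 1/16 = 0.0625; data precision n/σ² = 5/2 = 2.5.
μ̂ = (0.0625·(-7) + 2.5·(-6.72)) / (0.0625 + 2.5) = (-17.2375)/2.5625 = -1379/205 ≈ -6.727.

μ̂_MAP = -6.727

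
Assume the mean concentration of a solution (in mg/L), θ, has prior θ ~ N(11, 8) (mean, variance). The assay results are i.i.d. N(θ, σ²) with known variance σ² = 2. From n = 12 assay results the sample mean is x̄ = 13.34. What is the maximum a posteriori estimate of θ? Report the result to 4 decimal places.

θ̂_MAP = 13.2922

n = 12, x̄ = 13.34.
For a Normal prior and Normal likelihood with known variance, the posterior is Normal; its mode equals its mean, the precision-weighted average.
Prior precision 1/σ₀² = 1/8 = 0.125; data precision n/σ² = 12/2 = 6.
θ̂ = (0.125·11 + 6·13.34) / (0.125 + 6) = 81.415/6.125 = 16283/1225 ≈ 13.2922.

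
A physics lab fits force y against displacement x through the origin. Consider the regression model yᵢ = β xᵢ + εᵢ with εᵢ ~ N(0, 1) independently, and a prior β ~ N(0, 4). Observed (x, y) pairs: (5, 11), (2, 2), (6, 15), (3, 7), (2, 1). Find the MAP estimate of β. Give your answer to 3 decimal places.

log p(β | y) = −Σ(yᵢ − βxᵢ)²/(2·1) − β²/(2·4) + const.
Setting the derivative to zero: Σxᵢ(yᵢ − βxᵢ)/1 − β/4 = 0, so β = Σxᵢyᵢ / (Σxᵢ² + σ²/τ²).
Σxᵢyᵢ = 5·11 + 2·2 + 6·15 + 3·7 + 2·1 = 172; Σxᵢ² = 78; σ²/τ² = 0.25.
β̂_MAP = 172 / (78 + 0.25) = 172/78.25 ≈ 2.198.

β̂_MAP = 2.198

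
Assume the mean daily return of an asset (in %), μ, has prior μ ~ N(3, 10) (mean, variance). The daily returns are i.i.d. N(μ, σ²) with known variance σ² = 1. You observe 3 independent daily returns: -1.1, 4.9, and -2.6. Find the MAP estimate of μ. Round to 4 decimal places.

μ̂_MAP = 0.4839

n = 3; x̄ = ((-1.1) + 4.9 + (-2.6))/3 = 1.2/3 = 0.4.
For a Normal prior and Normal likelihood with known variance, the posterior is Normal; its mode equals its mean, the precision-weighted average.
Prior precision 1/σ₀² = 1/10 = 0.1; data precision n/σ² = 3/1 = 3.
μ̂ = (0.1·3 + 3·0.4) / (0.1 + 3) = 1.5/3.1 = 15/31 ≈ 0.4839.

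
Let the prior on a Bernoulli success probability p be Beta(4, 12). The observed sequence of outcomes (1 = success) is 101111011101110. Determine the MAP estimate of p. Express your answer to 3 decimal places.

Prior: Beta(4, 12).
Data: 11 successes in 15 trials (from the sequence). The binomial likelihood contributes p^11(1−p)^4, so the posterior is Beta(4+11, 12+4) = Beta(15, 16).
For Beta(a, b) with a, b > 1 the mode is (a−1)/(a+b−2) = 14/29 ≈ 0.483.

p̂_MAP = 0.483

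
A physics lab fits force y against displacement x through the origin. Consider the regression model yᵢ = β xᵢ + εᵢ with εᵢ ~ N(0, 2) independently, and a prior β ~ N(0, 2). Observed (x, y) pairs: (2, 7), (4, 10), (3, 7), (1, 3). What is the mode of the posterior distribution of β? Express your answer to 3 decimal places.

β̂_MAP = 2.516

log p(β | y) = −Σ(yᵢ − βxᵢ)²/(2·2) − β²/(2·2) + const.
Setting the derivative to zero: Σxᵢ(yᵢ − βxᵢ)/2 − β/2 = 0, so β = Σxᵢyᵢ / (Σxᵢ² + σ²/τ²).
Σxᵢyᵢ = 2·7 + 4·10 + 3·7 + 1·3 = 78; Σxᵢ² = 30; σ²/τ² = 1.
β̂_MAP = 78 / (30 + 1) = 78/31 ≈ 2.516.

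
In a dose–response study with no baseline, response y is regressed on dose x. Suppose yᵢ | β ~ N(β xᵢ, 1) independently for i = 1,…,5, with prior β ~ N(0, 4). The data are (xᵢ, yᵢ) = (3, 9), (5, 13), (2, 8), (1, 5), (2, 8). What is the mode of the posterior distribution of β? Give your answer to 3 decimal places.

β̂_MAP = 2.983

log p(β | y) = −Σ(yᵢ − βxᵢ)²/(2·1) − β²/(2·4) + const.
Setting the derivative to zero: Σxᵢ(yᵢ − βxᵢ)/1 − β/4 = 0, so β = Σxᵢyᵢ / (Σxᵢ² + σ²/τ²).
Σxᵢyᵢ = 3·9 + 5·13 + 2·8 + 1·5 + 2·8 = 129; Σxᵢ² = 43; σ²/τ² = 0.25.
β̂_MAP = 129 / (43 + 0.25) = 129/43.25 ≈ 2.983.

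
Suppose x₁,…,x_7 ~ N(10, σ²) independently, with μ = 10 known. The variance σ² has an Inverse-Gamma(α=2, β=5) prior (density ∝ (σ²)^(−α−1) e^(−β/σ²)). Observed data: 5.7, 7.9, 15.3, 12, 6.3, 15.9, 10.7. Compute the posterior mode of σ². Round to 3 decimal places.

Sum of squared deviations about the known mean: SS = (5.7−10)² + (7.9−10)² + (15.3−10)² + (12−10)² + (6.3−10)² + (15.9−10)² + (10.7−10)² = 103.98.
The Normal likelihood contributes (σ²)^(−n/2) exp(−SS/(2σ²)), so the posterior is Inverse-Gamma(α + n/2, β + SS/2) = Inverse-Gamma(5.5, 56.99).
The mode of Inverse-Gamma(a, b) is b/(a+1) = 56.99/6.5 ≈ 8.768.

σ̂²_MAP = 8.768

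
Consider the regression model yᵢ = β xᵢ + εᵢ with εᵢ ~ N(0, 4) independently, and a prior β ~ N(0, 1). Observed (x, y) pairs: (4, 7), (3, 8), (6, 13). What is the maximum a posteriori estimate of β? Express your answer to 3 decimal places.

log p(β | y) = −Σ(yᵢ − βxᵢ)²/(2·4) − β²/(2·1) + const.
Setting the derivative to zero: Σxᵢ(yᵢ − βxᵢ)/4 − β/1 = 0, so β = Σxᵢyᵢ / (Σxᵢ² + σ²/τ²).
Σxᵢyᵢ = 4·7 + 3·8 + 6·13 = 130; Σxᵢ² = 61; σ²/τ² = 4.
β̂_MAP = 130 / (61 + 4) = 130/65 ≈ 2.000.

β̂_MAP = 2.000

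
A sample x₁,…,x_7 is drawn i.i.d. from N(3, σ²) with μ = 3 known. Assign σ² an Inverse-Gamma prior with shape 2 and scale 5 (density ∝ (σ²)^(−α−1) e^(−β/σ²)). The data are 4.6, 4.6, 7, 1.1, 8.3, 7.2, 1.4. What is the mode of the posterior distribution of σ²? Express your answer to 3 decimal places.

Sum of squared deviations about the known mean: SS = (4.6−3)² + (4.6−3)² + (7−3)² + (1.1−3)² + (8.3−3)² + (7.2−3)² + (1.4−3)² = 73.02.
The Normal likelihood contributes (σ²)^(−n/2) exp(−SS/(2σ²)), so the posterior is Inverse-Gamma(α + n/2, β + SS/2) = Inverse-Gamma(5.5, 41.51).
The mode of Inverse-Gamma(a, b) is b/(a+1) = 41.51/6.5 ≈ 6.386.

σ̂²_MAP = 6.386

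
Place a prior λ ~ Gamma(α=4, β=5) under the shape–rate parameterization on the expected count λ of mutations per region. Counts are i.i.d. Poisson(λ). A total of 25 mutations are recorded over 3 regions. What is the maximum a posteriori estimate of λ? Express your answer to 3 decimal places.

Σxᵢ = 25, n = 3.
Posterior ∝ λ^3e^(−5λ) · λ^25e^(−3λ) = λ^28e^(−8λ), i.e. Gamma(shape=29, rate=8).
The mode of a Gamma(a, b) with a ≥ 1 (shape–rate) is (a−1)/b = 28/8 ≈ 3.500.

λ̂_MAP = 3.500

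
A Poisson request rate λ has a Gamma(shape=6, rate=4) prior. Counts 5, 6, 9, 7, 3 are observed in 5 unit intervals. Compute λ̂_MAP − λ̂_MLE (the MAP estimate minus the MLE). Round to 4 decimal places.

Σxᵢ = 30. Posterior is Gamma(36, 9); MAP = (36−1)/9 = 35/9 ≈ 3.88889.
MLE = x̄ = 30/5 ≈ 6.00000.
Difference = 35/9 − 30/5 = -19/9 ≈ -2.1111.

MAP − MLE = -2.1111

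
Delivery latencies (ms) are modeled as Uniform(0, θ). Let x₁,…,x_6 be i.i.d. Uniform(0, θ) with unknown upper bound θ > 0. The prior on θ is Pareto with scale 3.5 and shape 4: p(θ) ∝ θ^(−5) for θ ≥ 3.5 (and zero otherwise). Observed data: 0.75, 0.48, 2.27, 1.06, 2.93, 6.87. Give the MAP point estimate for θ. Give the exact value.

The Uniform(0, θ) likelihood is θ^(−n) for θ ≥ max(xᵢ), zero otherwise. Here max(xᵢ) = 6.87.
Posterior ∝ θ^(−5) · θ^(−6) = θ^(−11) on θ ≥ max(3.5, 6.87) = 6.87.
This density is strictly decreasing in θ, so the posterior mode lies at the lower boundary of the support.

θ̂_MAP = 6.87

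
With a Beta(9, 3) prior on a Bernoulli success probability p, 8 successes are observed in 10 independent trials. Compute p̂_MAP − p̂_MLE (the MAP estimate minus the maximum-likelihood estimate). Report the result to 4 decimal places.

MAP − MLE = 0.0000

Posterior is Beta(17, 5); MAP = (17−1)/(22−2) = 16/20 ≈ 0.80000.
MLE ignores the prior: p̂_MLE = k/n = 8/10 ≈ 0.80000.
Difference = 16/20 − 8/10 = 0 ≈ 0.0000.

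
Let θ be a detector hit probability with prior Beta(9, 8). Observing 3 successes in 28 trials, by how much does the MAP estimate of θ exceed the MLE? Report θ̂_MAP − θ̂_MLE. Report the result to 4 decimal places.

MAP − MLE = 0.1487

Posterior is Beta(12, 33); MAP = (12−1)/(45−2) = 11/43 ≈ 0.25581.
MLE ignores the prior: θ̂_MLE = k/n = 3/28 ≈ 0.10714.
Difference = 11/43 − 3/28 = 179/1204 ≈ 0.1487.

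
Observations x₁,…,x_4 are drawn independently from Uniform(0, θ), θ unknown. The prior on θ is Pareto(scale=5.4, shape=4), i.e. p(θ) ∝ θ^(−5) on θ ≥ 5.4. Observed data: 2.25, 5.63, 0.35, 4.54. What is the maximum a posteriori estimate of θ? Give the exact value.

θ̂_MAP = 5.63

The Uniform(0, θ) likelihood is θ^(−n) for θ ≥ max(xᵢ), zero otherwise. Here max(xᵢ) = 5.63.
Posterior ∝ θ^(−5) · θ^(−4) = θ^(−9) on θ ≥ max(5.4, 5.63) = 5.63.
This density is strictly decreasing in θ, so the posterior mode lies at the lower boundary of the support.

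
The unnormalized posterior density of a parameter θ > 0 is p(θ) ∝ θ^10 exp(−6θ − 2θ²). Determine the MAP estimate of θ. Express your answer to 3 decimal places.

ℓ'(θ) = 10/θ − 6 − 4θ. Setting this to zero and multiplying by θ: 4θ² + 6θ − 10 = 0.
θ = (−6 + √(6² + 4·4·10)) / (2·4) = (−6 + √196) / 8 = (−6 + 14)/8 = 1.
ℓ''(θ) = −10/θ² − 4 < 0, confirming a maximum.

θ̂_MAP = 1.000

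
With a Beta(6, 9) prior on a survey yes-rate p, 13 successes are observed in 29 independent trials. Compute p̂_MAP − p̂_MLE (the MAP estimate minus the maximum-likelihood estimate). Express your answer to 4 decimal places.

Posterior is Beta(19, 25); MAP = (19−1)/(44−2) = 18/42 ≈ 0.42857.
MLE ignores the prior: p̂_MLE = k/n = 13/29 ≈ 0.44828.
Difference = 18/42 − 13/29 = -4/203 ≈ -0.0197.

MAP − MLE = -0.0197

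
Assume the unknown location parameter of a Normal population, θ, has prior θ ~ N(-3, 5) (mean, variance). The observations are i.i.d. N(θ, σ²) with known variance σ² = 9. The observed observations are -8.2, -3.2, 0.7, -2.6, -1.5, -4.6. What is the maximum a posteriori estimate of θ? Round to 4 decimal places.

θ̂_MAP = -3.1795

n = 6; x̄ = ((-8.2) + (-3.2) + 0.7 + (-2.6) + (-1.5) + (-4.6))/6 = -19.4/6 = -97/30 ≈ -3.2333.
For a Normal prior and Normal likelihood with known variance, the posterior is Normal; its mode equals its mean, the precision-weighted average.
Prior precision 1/σ₀² = 1/5 = 0.2; data precision n/σ² = 6/9 = 2/3.
θ̂ = (0.2·(-3) + (2/3)·(-97/30)) / (0.2 + 2/3) = (-124/45)/(13/15) = -124/39 ≈ -3.1795.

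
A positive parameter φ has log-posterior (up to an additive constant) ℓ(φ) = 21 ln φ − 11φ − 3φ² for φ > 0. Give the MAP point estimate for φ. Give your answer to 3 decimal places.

φ̂_MAP = 1.167

ℓ'(φ) = 21/φ − 11 − 6φ. Setting this to zero and multiplying by φ: 6φ² + 11φ − 21 = 0.
φ = (−11 + √(11² + 4·6·21)) / (2·6) = (−11 + √625) / 12 = (−11 + 25)/12 = 7/6.
ℓ''(φ) = −21/φ² − 6 < 0, confirming a maximum.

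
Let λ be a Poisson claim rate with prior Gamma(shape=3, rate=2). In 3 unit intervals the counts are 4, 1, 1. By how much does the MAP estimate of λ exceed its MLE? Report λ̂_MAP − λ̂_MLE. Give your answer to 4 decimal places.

MAP − MLE = -0.4000

Σxᵢ = 6. Posterior is Gamma(9, 5); MAP = (9−1)/5 = 8/5 ≈ 1.60000.
MLE = x̄ = 6/3 ≈ 2.00000.
Difference = 8/5 − 6/3 = -2/5 ≈ -0.4000.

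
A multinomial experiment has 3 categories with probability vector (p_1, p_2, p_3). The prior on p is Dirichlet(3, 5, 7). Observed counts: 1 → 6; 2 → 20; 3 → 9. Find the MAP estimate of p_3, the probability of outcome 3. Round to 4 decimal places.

MAP estimate: 0.3191

The posterior is Dirichlet(αᵢ + nᵢ) = Dirichlet(9, 25, 16).
For a Dirichlet(a₁,…,a_K) with all aᵢ > 1, the mode has j-th component (aⱼ − 1)/(Σaᵢ − K).
Here Σaᵢ = 50 and K = 3, so p_3 = (16 − 1)/(50 − 3) = 15/47 ≈ 0.3191.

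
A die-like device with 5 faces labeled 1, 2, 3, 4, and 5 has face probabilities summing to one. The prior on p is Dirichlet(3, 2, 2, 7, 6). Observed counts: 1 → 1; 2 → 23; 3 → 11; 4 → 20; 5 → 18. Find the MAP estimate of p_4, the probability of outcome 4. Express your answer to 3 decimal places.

MAP estimate: 0.295

The posterior is Dirichlet(αᵢ + nᵢ) = Dirichlet(4, 25, 13, 27, 24).
For a Dirichlet(a₁,…,a_K) with all aᵢ > 1, the mode has j-th component (aⱼ − 1)/(Σaᵢ − K).
Here Σaᵢ = 93 and K = 5, so p_4 = (27 − 1)/(93 − 5) = 26/88 ≈ 0.295.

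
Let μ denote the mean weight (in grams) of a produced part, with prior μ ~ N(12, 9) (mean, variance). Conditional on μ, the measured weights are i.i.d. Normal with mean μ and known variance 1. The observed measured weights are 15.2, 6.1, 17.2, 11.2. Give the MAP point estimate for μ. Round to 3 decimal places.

n = 4; x̄ = (15.2 + 6.1 + 17.2 + 11.2)/4 = 49.7/4 = 12.425.
For a Normal prior and Normal likelihood with known variance, the posterior is Normal; its mode equals its mean, the precision-weighted average.
Prior precision 1/σ₀² = 1/9; data precision n/σ² = 4/1 = 4.
μ̂ = ((1/9)·12 + 4·12.425) / (1/9 + 4) = (1531/30)/(37/9) = 4593/370 ≈ 12.414.

μ̂_MAP = 12.414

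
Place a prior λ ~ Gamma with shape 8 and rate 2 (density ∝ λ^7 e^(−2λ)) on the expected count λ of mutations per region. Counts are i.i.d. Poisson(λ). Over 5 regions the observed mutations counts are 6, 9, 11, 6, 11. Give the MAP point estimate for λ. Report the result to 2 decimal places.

λ̂_MAP = 7.14

Σxᵢ = 6+9+11+6+11 = 43, with n = 5.
Posterior ∝ λ^7e^(−2λ) · λ^43e^(−5λ) = λ^50e^(−7λ), i.e. Gamma(shape=51, rate=7).
The mode of a Gamma(a, b) with a ≥ 1 (shape–rate) is (a−1)/b = 50/7 ≈ 7.14.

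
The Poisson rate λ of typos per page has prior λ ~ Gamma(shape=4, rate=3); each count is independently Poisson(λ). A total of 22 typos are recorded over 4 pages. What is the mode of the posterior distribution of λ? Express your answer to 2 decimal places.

Σxᵢ = 22, n = 4.
Posterior ∝ λ^3e^(−3λ) · λ^22e^(−4λ) = λ^25e^(−7λ), i.e. Gamma(shape=26, rate=7).
The mode of a Gamma(a, b) with a ≥ 1 (shape–rate) is (a−1)/b = 25/7 ≈ 3.57.

λ̂_MAP = 3.57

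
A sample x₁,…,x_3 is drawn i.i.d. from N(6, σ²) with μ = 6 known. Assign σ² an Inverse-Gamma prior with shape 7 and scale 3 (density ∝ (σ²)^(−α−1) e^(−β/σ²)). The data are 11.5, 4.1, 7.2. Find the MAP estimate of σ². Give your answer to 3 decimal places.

Sum of squared deviations about the known mean: SS = (11.5−6)² + (4.1−6)² + (7.2−6)² = 35.3.
The Normal likelihood contributes (σ²)^(−n/2) exp(−SS/(2σ²)), so the posterior is Inverse-Gamma(α + n/2, β + SS/2) = Inverse-Gamma(8.5, 20.65).
The mode of Inverse-Gamma(a, b) is b/(a+1) = 20.65/9.5 ≈ 2.174.

σ̂²_MAP = 2.174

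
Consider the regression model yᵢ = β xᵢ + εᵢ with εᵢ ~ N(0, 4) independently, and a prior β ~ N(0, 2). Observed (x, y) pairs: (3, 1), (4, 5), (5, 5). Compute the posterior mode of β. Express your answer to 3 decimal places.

β̂_MAP = 0.923

log p(β | y) = −Σ(yᵢ − βxᵢ)²/(2·4) − β²/(2·2) + const.
Setting the derivative to zero: Σxᵢ(yᵢ − βxᵢ)/4 − β/2 = 0, so β = Σxᵢyᵢ / (Σxᵢ² + σ²/τ²).
Σxᵢyᵢ = 3·1 + 4·5 + 5·5 = 48; Σxᵢ² = 50; σ²/τ² = 2.
β̂_MAP = 48 / (50 + 2) = 48/52 ≈ 0.923.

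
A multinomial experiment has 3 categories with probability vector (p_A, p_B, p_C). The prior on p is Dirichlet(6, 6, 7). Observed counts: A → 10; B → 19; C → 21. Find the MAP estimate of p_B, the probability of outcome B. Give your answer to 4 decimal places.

The posterior is Dirichlet(αᵢ + nᵢ) = Dirichlet(16, 25, 28).
For a Dirichlet(a₁,…,a_K) with all aᵢ > 1, the mode has j-th component (aⱼ − 1)/(Σaᵢ − K).
Here Σaᵢ = 69 and K = 3, so p_B = (25 − 1)/(69 − 3) = 24/66 ≈ 0.3636.

MAP estimate of p_B = 0.3636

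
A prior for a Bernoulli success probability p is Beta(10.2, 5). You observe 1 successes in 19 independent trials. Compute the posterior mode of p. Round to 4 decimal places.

Prior: Beta(10.2, 5).
Data: 1 success in 19 trials. The binomial likelihood contributes p(1−p)^18, so the posterior is Beta(10.2+1, 5+18) = Beta(11.2, 23).
For Beta(a, b) with a, b > 1 the mode is (a−1)/(a+b−2) = 10.2/32.2 ≈ 0.3168.

p̂_MAP = 0.3168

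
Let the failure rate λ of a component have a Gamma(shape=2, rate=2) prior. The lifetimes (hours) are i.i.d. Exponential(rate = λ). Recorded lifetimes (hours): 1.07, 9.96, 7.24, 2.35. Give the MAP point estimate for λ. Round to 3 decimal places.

The Exponential(rate=λ) likelihood is ∝ λ^n e^(−λΣtᵢ). Here n = 4 and Σtᵢ = 1.07 + 9.96 + 7.24 + 2.35 = 20.62.
Posterior ∝ λe^(−2λ) · λ^4e^(−20.62λ) = λ^5e^(−22.62λ), i.e. Gamma(6, 22.62).
Mode = (a−1)/b = 5/22.62 ≈ 0.221.

λ̂_MAP = 0.221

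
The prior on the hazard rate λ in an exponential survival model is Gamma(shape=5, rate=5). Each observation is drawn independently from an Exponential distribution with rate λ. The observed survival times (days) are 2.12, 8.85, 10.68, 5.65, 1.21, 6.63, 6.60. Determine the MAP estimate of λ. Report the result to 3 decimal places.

The Exponential(rate=λ) likelihood is ∝ λ^n e^(−λΣtᵢ). Here n = 7 and Σtᵢ = 2.12 + 8.85 + 10.68 + 5.65 + 1.21 + 6.63 + 6.60 = 41.74.
Posterior ∝ λ^4e^(−5λ) · λ^7e^(−41.74λ) = λ^11e^(−46.74λ), i.e. Gamma(12, 46.74).
Mode = (a−1)/b = 11/46.74 ≈ 0.235.

λ̂_MAP = 0.235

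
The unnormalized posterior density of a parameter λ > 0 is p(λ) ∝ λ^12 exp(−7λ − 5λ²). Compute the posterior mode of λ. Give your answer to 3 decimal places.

λ̂_MAP = 0.800

ℓ'(λ) = 12/λ − 7 − 10λ. Setting this to zero and multiplying by λ: 10λ² + 7λ − 12 = 0.
λ = (−7 + √(7² + 4·10·12)) / (2·10) = (−7 + √529) / 20 = (−7 + 23)/20 = 4/5.
ℓ''(λ) = −12/λ² − 10 < 0, confirming a maximum.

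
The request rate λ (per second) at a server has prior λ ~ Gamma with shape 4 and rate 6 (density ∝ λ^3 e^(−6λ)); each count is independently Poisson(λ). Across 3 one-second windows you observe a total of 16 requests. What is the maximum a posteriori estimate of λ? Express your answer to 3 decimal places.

λ̂_MAP = 2.111

Σxᵢ = 16, n = 3.
Posterior ∝ λ^3e^(−6λ) · λ^16e^(−3λ) = λ^19e^(−9λ), i.e. Gamma(shape=20, rate=9).
The mode of a Gamma(a, b) with a ≥ 1 (shape–rate) is (a−1)/b = 19/9 ≈ 2.111.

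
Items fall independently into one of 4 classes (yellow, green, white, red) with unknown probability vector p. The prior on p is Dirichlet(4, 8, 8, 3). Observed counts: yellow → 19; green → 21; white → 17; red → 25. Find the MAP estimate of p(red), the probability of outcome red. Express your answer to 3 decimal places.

MAP estimate of p(red) = 0.267

The posterior is Dirichlet(αᵢ + nᵢ) = Dirichlet(23, 29, 25, 28).
For a Dirichlet(a₁,…,a_K) with all aᵢ > 1, the mode has j-th component (aⱼ − 1)/(Σaᵢ − K).
Here Σaᵢ = 105 and K = 4, so p(red) = (28 − 1)/(105 − 4) = 27/101 ≈ 0.267.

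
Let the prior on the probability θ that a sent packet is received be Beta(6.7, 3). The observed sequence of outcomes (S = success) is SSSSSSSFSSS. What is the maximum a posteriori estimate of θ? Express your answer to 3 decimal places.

θ̂_MAP = 0.840

Prior: Beta(6.7, 3).
Data: 10 successes in 11 trials (from the sequence). The binomial likelihood contributes θ^10(1−θ)^1, so the posterior is Beta(6.7+10, 3+1) = Beta(16.7, 4).
For Beta(a, b) with a, b > 1 the mode is (a−1)/(a+b−2) = 15.7/18.7 ≈ 0.840.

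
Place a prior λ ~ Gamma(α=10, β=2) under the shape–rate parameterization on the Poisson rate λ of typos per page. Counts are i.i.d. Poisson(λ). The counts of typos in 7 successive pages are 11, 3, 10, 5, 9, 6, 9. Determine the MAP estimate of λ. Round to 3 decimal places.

Σxᵢ = 11+3+10+5+9+6+9 = 53, with n = 7.
Posterior ∝ λ^9e^(−2λ) · λ^53e^(−7λ) = λ^62e^(−9λ), i.e. Gamma(shape=63, rate=9).
The mode of a Gamma(a, b) with a ≥ 1 (shape–rate) is (a−1)/b = 62/9 ≈ 6.889.

λ̂_MAP = 6.889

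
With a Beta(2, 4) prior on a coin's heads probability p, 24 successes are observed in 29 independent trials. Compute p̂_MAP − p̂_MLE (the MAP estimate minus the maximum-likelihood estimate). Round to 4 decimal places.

Posterior is Beta(26, 9); MAP = (26−1)/(35−2) = 25/33 ≈ 0.75758.
MLE ignores the prior: p̂_MLE = k/n = 24/29 ≈ 0.82759.
Difference = 25/33 − 24/29 = -67/957 ≈ -0.0700.

MAP − MLE = -0.0700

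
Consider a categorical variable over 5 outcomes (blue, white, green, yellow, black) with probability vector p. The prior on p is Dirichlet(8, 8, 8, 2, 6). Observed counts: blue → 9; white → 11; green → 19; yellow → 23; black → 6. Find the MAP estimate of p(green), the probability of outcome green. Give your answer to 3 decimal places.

MAP estimate of p(green) = 0.274

The posterior is Dirichlet(αᵢ + nᵢ) = Dirichlet(17, 19, 27, 25, 12).
For a Dirichlet(a₁,…,a_K) with all aᵢ > 1, the mode has j-th component (aⱼ − 1)/(Σaᵢ − K).
Here Σaᵢ = 100 and K = 5, so p(green) = (27 − 1)/(100 − 5) = 26/95 ≈ 0.274.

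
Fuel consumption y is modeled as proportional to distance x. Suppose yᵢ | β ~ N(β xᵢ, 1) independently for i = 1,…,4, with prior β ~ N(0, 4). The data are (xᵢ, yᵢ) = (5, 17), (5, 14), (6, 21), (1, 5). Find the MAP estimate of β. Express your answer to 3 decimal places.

β̂_MAP = 3.278

log p(β | y) = −Σ(yᵢ − βxᵢ)²/(2·1) − β²/(2·4) + const.
Setting the derivative to zero: Σxᵢ(yᵢ − βxᵢ)/1 − β/4 = 0, so β = Σxᵢyᵢ / (Σxᵢ² + σ²/τ²).
Σxᵢyᵢ = 5·17 + 5·14 + 6·21 + 1·5 = 286; Σxᵢ² = 87; σ²/τ² = 0.25.
β̂_MAP = 286 / (87 + 0.25) = 286/87.25 ≈ 3.278.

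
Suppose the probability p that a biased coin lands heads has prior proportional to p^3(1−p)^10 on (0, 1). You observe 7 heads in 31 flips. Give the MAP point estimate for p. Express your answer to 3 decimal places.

p̂_MAP = 0.227

The prior density ∝ p^3(1−p)^10 is the kernel of Beta(4, 11).
Data: 7 successes in 31 trials. The binomial likelihood contributes p^7(1−p)^24, so the posterior is Beta(4+7, 11+24) = Beta(11, 35).
For Beta(a, b) with a, b > 1 the mode is (a−1)/(a+b−2) = 10/44 ≈ 0.227.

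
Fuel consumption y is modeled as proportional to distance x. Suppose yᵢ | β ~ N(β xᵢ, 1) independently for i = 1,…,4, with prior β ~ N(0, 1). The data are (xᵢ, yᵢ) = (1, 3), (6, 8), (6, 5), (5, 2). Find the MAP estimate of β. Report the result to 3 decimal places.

log p(β | y) = −Σ(yᵢ − βxᵢ)²/(2·1) − β²/(2·1) + const.
Setting the derivative to zero: Σxᵢ(yᵢ − βxᵢ)/1 − β/1 = 0, so β = Σxᵢyᵢ / (Σxᵢ² + σ²/τ²).
Σxᵢyᵢ = 1·3 + 6·8 + 6·5 + 5·2 = 91; Σxᵢ² = 98; σ²/τ² = 1.
β̂_MAP = 91 / (98 + 1) = 91/99 ≈ 0.919.

β̂_MAP = 0.919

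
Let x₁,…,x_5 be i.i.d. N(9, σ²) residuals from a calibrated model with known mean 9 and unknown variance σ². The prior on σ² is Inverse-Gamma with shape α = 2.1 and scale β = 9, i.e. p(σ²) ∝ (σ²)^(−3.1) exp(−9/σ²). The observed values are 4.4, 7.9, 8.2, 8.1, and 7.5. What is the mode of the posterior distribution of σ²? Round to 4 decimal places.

Sum of squared deviations about the known mean: SS = (4.4−9)² + (7.9−9)² + (8.2−9)² + (8.1−9)² + (7.5−9)² = 26.07.
The Normal likelihood contributes (σ²)^(−n/2) exp(−SS/(2σ²)), so the posterior is Inverse-Gamma(α + n/2, β + SS/2) = Inverse-Gamma(4.6, 22.035).
The mode of Inverse-Gamma(a, b) is b/(a+1) = 22.035/5.6 ≈ 3.9348.

σ̂²_MAP = 3.9348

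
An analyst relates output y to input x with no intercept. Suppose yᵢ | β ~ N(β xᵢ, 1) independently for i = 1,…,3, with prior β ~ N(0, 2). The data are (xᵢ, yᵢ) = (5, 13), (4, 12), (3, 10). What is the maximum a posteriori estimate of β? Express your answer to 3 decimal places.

log p(β | y) = −Σ(yᵢ − βxᵢ)²/(2·1) − β²/(2·2) + const.
Setting the derivative to zero: Σxᵢ(yᵢ − βxᵢ)/1 − β/2 = 0, so β = Σxᵢyᵢ / (Σxᵢ² + σ²/τ²).
Σxᵢyᵢ = 5·13 + 4·12 + 3·10 = 143; Σxᵢ² = 50; σ²/τ² = 0.5.
β̂_MAP = 143 / (50 + 0.5) = 143/50.5 ≈ 2.832.

β̂_MAP = 2.832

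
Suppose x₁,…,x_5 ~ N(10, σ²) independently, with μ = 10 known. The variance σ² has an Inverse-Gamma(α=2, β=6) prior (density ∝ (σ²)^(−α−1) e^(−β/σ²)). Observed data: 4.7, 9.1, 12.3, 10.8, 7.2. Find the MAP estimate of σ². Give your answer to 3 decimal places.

σ̂²_MAP = 4.970

Sum of squared deviations about the known mean: SS = (4.7−10)² + (9.1−10)² + (12.3−10)² + (10.8−10)² + (7.2−10)² = 42.67.
The Normal likelihood contributes (σ²)^(−n/2) exp(−SS/(2σ²)), so the posterior is Inverse-Gamma(α + n/2, β + SS/2) = Inverse-Gamma(4.5, 27.335).
The mode of Inverse-Gamma(a, b) is b/(a+1) = 27.335/5.5 ≈ 4.970.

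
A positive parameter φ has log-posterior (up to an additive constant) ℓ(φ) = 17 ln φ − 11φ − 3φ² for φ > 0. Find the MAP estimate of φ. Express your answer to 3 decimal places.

ℓ'(φ) = 17/φ − 11 − 6φ. Setting this to zero and multiplying by φ: 6φ² + 11φ − 17 = 0.
φ = (−11 + √(11² + 4·6·17)) / (2·6) = (−11 + √529) / 12 = (−11 + 23)/12 = 1.
ℓ''(φ) = −17/φ² − 6 < 0, confirming a maximum.

φ̂_MAP = 1.000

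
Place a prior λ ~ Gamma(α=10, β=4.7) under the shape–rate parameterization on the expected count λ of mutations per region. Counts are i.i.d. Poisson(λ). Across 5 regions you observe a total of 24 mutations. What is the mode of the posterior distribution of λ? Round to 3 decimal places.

Σxᵢ = 24, n = 5.
Posterior ∝ λ^9e^(−4.7λ) · λ^24e^(−5λ) = λ^33e^(−9.7λ), i.e. Gamma(shape=34, rate=9.7).
The mode of a Gamma(a, b) with a ≥ 1 (shape–rate) is (a−1)/b = 33/9.7 ≈ 3.402.

λ̂_MAP = 3.402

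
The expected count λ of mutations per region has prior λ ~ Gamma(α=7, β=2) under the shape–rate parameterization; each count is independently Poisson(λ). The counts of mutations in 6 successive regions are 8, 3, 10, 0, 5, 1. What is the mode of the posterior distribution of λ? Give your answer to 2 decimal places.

Σxᵢ = 8+3+10+0+5+1 = 27, with n = 6.
Posterior ∝ λ^6e^(−2λ) · λ^27e^(−6λ) = λ^33e^(−8λ), i.e. Gamma(shape=34, rate=8).
The mode of a Gamma(a, b) with a ≥ 1 (shape–rate) is (a−1)/b = 33/8 ≈ 4.13.

λ̂_MAP = 4.13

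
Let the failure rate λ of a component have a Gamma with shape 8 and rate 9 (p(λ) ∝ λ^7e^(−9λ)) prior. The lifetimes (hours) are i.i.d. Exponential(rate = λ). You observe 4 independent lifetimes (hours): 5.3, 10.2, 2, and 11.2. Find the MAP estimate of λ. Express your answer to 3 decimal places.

λ̂_MAP = 0.292

The Exponential(rate=λ) likelihood is ∝ λ^n e^(−λΣtᵢ). Here n = 4 and Σtᵢ = 5.3 + 10.2 + 2 + 11.2 = 28.7.
Posterior ∝ λ^7e^(−9λ) · λ^4e^(−28.7λ) = λ^11e^(−37.7λ), i.e. Gamma(12, 37.7).
Mode = (a−1)/b = 11/37.7 ≈ 0.292.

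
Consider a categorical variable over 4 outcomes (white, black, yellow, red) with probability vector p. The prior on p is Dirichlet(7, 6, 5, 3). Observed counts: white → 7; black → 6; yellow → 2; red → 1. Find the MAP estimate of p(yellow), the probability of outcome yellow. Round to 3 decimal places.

The posterior is Dirichlet(αᵢ + nᵢ) = Dirichlet(14, 12, 7, 4).
For a Dirichlet(a₁,…,a_K) with all aᵢ > 1, the mode has j-th component (aⱼ − 1)/(Σaᵢ − K).
Here Σaᵢ = 37 and K = 4, so p(yellow) = (7 − 1)/(37 − 4) = 6/33 ≈ 0.182.

MAP estimate of p(yellow) = 0.182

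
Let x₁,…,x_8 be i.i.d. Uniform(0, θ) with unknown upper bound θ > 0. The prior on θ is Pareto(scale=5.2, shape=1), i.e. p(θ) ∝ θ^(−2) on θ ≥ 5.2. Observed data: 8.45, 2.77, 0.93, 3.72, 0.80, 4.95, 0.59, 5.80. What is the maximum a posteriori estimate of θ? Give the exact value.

The Uniform(0, θ) likelihood is θ^(−n) for θ ≥ max(xᵢ), zero otherwise. Here max(xᵢ) = 8.45.
Posterior ∝ θ^(−2) · θ^(−8) = θ^(−10) on θ ≥ max(5.2, 8.45) = 8.45.
This density is strictly decreasing in θ, so the posterior mode lies at the lower boundary of the support.

θ̂_MAP = 8.45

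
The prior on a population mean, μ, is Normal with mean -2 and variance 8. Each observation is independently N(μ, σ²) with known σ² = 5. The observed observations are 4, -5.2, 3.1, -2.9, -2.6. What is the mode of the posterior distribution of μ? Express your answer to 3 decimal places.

μ̂_MAP = -0.862

n = 5; x̄ = (4 + (-5.2) + 3.1 + (-2.9) + (-2.6))/5 = -3.6/5 = -0.72.
For a Normal prior and Normal likelihood with known variance, the posterior is Normal; its mode equals its mean, the precision-weighted average.
Prior precision 1/σ₀² = 1/8 = 0.125; data precision n/σ² = 5/5 = 1.
μ̂ = (0.125·(-2) + 1·(-0.72)) / (0.125 + 1) = (-0.97)/1.125 = -194/225 ≈ -0.862.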